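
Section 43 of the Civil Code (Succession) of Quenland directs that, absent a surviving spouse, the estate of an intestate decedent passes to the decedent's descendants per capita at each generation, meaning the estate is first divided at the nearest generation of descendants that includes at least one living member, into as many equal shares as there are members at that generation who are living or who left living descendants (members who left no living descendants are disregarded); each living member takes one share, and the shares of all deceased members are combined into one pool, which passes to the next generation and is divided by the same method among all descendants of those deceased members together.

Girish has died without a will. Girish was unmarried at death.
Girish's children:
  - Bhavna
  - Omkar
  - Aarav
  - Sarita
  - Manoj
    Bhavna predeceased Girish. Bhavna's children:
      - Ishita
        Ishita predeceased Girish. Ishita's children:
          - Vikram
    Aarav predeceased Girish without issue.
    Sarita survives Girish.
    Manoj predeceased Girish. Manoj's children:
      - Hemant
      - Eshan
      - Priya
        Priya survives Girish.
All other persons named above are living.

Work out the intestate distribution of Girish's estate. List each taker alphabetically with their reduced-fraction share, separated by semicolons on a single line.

There is no surviving spouse, so the entire estate passes to Girish's descendants per capita at each generation.
At generation 1 (Bhavna, Omkar, Sarita, Manoj) there are 4 shares of (1)/4 = 1/4 each.
Living: Omkar and Sarita — each takes 1/4.
Deceased: Bhavna and Manoj. Their combined 1/2 is pooled and carried to generation 2.
At generation 2 (Ishita, Hemant, Eshan, Priya) there are 4 shares of (1/2)/4 = 1/8 each.
Living: Hemant, Eshan, and Priya — each takes 1/8.
Deceased: Ishita. That 1/8 share is carried to generation 3.
At generation 3 (Vikram) there are 1 shares of (1/8)/1 = 1/8 each.
Living: Vikram — each takes 1/8.

Eshan 1/8; Hemant 1/8; Omkar 1/4; Priya 1/8; Sarita 1/4; Vikram 1/8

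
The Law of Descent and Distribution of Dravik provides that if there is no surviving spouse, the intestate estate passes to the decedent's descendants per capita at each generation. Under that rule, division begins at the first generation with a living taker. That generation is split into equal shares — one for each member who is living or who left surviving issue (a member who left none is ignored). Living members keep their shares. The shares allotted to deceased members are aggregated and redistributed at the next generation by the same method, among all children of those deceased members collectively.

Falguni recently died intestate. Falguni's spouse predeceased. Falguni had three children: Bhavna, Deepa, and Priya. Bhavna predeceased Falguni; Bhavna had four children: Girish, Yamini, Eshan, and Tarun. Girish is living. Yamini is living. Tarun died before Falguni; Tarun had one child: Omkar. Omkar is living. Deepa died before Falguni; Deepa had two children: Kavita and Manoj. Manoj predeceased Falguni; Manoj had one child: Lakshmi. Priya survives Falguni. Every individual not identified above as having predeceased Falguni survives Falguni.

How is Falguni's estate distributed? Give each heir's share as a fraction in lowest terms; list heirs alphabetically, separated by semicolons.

Eshan 1/9; Girish 1/9; Kavita 1/9; Lakshmi 1/9; Omkar 1/9; Priya 1/3; Yamini 1/9

There is no surviving spouse, so the entire estate passes to Falguni's descendants per capita at each generation.
At generation 1 (Bhavna, Deepa, Priya) there are 3 shares of (1)/3 = 1/3 each.
Living: Priya — each takes 1/3.
Deceased: Bhavna and Deepa. Their combined 2/3 is pooled and carried to generation 2.
At generation 2 (Girish, Yamini, Eshan, Tarun, Kavita, Manoj) there are 6 shares of (2/3)/6 = 1/9 each.
Living: Girish, Yamini, Eshan, and Kavita — each takes 1/9.
Deceased: Tarun and Manoj. Their combined 2/9 is pooled and carried to generation 3.
At generation 3 (Omkar, Lakshmi) there are 2 shares of (2/9)/2 = 1/9 each.
Living: Omkar and Lakshmi — each takes 1/9.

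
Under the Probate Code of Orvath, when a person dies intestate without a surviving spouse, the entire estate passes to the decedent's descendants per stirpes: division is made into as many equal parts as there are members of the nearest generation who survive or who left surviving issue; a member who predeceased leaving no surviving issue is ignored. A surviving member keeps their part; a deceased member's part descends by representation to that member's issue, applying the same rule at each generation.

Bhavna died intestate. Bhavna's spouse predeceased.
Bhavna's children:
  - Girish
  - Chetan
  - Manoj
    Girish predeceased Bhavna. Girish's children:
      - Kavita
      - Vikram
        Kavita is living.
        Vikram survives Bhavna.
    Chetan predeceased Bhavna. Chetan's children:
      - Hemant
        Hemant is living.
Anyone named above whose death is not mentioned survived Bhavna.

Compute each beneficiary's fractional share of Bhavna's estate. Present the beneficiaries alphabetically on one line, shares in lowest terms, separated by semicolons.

There is no surviving spouse, so the entire estate passes to Bhavna's descendants per stirpes.
The estate is divided into 3 equal shares of 1/3 among Girish, Chetan, Manoj.
Girish predeceased; the 1/3 allotted to Girish's branch passes to Girish's issue by representation.
The 1/3 is divided into 2 equal shares of 1/6 among Kavita, Vikram.
Kavita is living and takes 1/6.
Vikram is living and takes 1/6.
Chetan predeceased; the 1/3 allotted to Chetan's branch passes to Chetan's issue by representation.
Hemant is the sole taker at this level and receives the full 1/3.
Manoj is living and takes 1/3.

Hemant 1/3; Kavita 1/6; Manoj 1/3; Vikram 1/6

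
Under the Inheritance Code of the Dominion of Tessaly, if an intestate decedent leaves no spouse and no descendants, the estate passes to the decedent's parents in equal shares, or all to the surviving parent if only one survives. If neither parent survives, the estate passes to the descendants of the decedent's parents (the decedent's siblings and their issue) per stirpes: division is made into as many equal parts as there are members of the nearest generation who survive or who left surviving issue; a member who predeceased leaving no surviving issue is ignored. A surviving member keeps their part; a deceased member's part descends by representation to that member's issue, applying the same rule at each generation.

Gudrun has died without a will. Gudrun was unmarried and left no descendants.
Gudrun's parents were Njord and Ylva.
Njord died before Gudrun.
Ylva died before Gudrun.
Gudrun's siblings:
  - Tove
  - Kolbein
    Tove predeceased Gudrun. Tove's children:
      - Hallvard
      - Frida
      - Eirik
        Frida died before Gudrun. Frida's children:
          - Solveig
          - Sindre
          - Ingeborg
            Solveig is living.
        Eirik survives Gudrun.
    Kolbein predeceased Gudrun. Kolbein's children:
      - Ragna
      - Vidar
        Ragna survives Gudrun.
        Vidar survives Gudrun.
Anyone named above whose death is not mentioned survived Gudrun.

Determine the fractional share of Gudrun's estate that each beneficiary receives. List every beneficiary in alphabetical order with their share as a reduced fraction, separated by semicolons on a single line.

Neither parent survives and there are no descendants, so the estate passes to Gudrun's siblings and their issue per stirpes.
The estate is divided into 2 equal shares of 1/2 among Tove, Kolbein.
Tove predeceased; the 1/2 allotted to Tove's branch passes to Tove's issue by representation.
The 1/2 is divided into 3 equal shares of 1/6 among Hallvard, Frida, Eirik.
Hallvard is living and takes 1/6.
Frida predeceased; the 1/6 allotted to Frida's branch passes to Frida's issue by representation.
The 1/6 is divided into 3 equal shares of 1/18 among Solveig, Sindre, Ingeborg.
Solveig is living and takes 1/18.
Sindre is living and takes 1/18.
Ingeborg is living and takes 1/18.
Eirik is living and takes 1/6.
Kolbein predeceased; the 1/2 allotted to Kolbein's branch passes to Kolbein's issue by representation.
The 1/2 is divided into 2 equal shares of 1/4 among Ragna, Vidar.
Ragna is living and takes 1/4.
Vidar is living and takes 1/4.

Eirik 1/6; Hallvard 1/6; Ingeborg 1/18; Ragna 1/4; Sindre 1/18; Solveig 1/18; Vidar 1/4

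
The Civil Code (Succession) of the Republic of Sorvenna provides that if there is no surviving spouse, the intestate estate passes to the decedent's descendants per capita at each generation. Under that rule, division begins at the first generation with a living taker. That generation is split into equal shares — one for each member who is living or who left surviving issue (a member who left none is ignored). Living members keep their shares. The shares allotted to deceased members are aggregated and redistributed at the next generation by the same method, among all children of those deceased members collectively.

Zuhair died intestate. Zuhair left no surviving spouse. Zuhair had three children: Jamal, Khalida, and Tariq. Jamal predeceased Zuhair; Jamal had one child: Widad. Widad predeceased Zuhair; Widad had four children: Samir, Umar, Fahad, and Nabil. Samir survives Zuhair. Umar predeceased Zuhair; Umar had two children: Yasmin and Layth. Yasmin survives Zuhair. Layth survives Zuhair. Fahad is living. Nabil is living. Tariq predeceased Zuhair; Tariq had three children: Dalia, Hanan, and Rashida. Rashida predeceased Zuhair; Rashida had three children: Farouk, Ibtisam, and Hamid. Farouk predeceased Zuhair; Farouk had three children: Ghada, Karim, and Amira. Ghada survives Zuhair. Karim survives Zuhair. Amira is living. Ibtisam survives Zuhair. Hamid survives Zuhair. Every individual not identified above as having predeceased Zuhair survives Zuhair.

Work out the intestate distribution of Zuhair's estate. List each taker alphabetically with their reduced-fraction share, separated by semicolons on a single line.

Amira 2/105; Dalia 1/6; Fahad 1/21; Ghada 2/105; Hamid 1/21; Hanan 1/6; Ibtisam 1/21; Karim 2/105; Khalida 1/3; Layth 2/105; Nabil 1/21; Samir 1/21; Yasmin 2/105

There is no surviving spouse, so the entire estate passes to Zuhair's descendants per capita at each generation.
At generation 1 (Jamal, Khalida, Tariq) there are 3 shares of (1)/3 = 1/3 each.
Living: Khalida — each takes 1/3.
Deceased: Jamal and Tariq. Their combined 2/3 is pooled and carried to generation 2.
At generation 2 (Widad, Dalia, Hanan, Rashida) there are 4 shares of (2/3)/4 = 1/6 each.
Living: Dalia and Hanan — each takes 1/6.
Deceased: Widad and Rashida. Their combined 1/3 is pooled and carried to generation 3.
At generation 3 (Samir, Umar, Fahad, Nabil, Farouk, Ibtisam, Hamid) there are 7 shares of (1/3)/7 = 1/21 each.
Living: Samir, Fahad, Nabil, Ibtisam, and Hamid — each takes 1/21.
Deceased: Umar and Farouk. Their combined 2/21 is pooled and carried to generation 4.
At generation 4 (Yasmin, Layth, Ghada, Karim, Amira) there are 5 shares of (2/21)/5 = 2/105 each.
Living: Yasmin, Layth, Ghada, Karim, and Amira — each takes 2/105.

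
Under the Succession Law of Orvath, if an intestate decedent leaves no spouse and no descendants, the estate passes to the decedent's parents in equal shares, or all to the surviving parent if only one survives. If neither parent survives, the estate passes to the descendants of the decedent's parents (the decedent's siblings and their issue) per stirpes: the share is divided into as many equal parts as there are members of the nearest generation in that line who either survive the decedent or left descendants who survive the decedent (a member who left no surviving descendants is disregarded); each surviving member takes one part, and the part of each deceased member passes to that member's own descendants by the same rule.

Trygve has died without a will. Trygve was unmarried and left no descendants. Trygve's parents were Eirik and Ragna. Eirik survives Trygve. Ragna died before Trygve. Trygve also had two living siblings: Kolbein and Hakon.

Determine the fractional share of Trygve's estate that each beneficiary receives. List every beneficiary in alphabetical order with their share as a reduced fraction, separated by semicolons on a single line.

Eirik 1

Only one parent, Eirik, survives, so Eirik takes the entire estate. The siblings take nothing because a surviving parent has priority.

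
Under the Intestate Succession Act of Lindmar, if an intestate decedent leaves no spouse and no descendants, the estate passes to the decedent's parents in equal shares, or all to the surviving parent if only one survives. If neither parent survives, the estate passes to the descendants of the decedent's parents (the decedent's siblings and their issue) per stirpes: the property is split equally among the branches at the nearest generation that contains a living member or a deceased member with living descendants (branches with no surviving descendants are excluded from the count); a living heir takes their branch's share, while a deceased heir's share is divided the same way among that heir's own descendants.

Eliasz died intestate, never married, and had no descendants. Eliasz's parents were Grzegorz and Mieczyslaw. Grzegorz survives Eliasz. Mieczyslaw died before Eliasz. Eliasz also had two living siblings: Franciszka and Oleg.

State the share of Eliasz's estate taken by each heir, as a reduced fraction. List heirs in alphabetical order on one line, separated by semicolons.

Only one parent, Grzegorz, survives, so Grzegorz takes the entire estate. The siblings take nothing because a surviving parent has priority.

Grzegorz 1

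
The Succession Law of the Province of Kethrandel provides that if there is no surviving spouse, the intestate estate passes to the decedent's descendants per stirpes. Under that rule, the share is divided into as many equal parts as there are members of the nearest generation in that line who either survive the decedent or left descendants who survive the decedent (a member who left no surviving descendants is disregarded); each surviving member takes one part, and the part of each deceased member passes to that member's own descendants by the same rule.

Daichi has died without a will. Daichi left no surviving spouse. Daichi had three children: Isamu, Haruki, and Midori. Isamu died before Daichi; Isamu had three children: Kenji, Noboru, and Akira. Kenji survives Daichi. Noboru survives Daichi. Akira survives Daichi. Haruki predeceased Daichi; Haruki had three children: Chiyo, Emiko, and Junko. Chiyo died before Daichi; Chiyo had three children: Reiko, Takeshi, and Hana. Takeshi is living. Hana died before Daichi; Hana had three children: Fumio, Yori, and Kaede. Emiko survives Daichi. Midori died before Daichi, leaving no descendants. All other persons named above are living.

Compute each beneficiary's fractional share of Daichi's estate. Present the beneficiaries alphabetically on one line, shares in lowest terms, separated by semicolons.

There is no surviving spouse, so the entire estate passes to Daichi's descendants per stirpes.
Midori left no surviving issue, so that branch lapses and is disregarded.
The estate is divided into 2 equal shares of 1/2 among Isamu, Haruki.
Isamu predeceased; the 1/2 allotted to Isamu's branch passes to Isamu's issue by representation.
The 1/2 is divided into 3 equal shares of 1/6 among Kenji, Noboru, Akira.
Kenji is living and takes 1/6.
Noboru is living and takes 1/6.
Akira is living and takes 1/6.
Haruki predeceased; the 1/2 allotted to Haruki's branch passes to Haruki's issue by representation.
The 1/2 is divided into 3 equal shares of 1/6 among Chiyo, Emiko, Junko.
Chiyo predeceased; the 1/6 allotted to Chiyo's branch passes to Chiyo's issue by representation.
The 1/6 is divided into 3 equal shares of 1/18 among Reiko, Takeshi, Hana.
Reiko is living and takes 1/18.
Takeshi is living and takes 1/18.
Hana predeceased; the 1/18 allotted to Hana's branch passes to Hana's issue by representation.
The 1/18 is divided into 3 equal shares of 1/54 among Fumio, Yori, Kaede.
Fumio is living and takes 1/54.
Yori is living and takes 1/54.
Kaede is living and takes 1/54.
Emiko is living and takes 1/6.
Junko is living and takes 1/6.

Akira 1/6; Emiko 1/6; Fumio 1/54; Junko 1/6; Kaede 1/54; Kenji 1/6; Noboru 1/6; Reiko 1/18; Takeshi 1/18; Yori 1/54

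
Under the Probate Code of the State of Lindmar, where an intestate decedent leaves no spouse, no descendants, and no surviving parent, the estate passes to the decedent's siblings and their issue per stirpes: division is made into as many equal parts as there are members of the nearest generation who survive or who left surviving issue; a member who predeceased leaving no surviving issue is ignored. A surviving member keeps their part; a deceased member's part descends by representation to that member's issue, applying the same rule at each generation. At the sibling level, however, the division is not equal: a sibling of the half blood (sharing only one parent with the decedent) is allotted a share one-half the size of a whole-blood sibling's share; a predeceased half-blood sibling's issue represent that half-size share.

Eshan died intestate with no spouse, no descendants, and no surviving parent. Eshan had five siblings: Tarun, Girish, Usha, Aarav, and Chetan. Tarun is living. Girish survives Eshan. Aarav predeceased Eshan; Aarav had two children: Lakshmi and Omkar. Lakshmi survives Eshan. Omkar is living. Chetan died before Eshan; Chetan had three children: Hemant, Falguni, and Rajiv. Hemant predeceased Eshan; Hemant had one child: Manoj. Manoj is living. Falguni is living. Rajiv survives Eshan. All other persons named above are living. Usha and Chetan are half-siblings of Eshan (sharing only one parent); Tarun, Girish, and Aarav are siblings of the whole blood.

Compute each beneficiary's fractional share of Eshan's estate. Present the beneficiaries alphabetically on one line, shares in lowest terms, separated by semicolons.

No spouse, descendants, or parent survives, so the estate passes to Eshan's siblings per stirpes.
Half-blood siblings count for one-half the weight of whole-blood siblings at the initial division.
Dividing 1 in proportion to weights (total weight 4): Tarun (weight 1) → 1/4; Girish (weight 1) → 1/4; Usha (weight 1/2) → 1/8; Aarav (weight 1) → 1/4; Chetan (weight 1/2) → 1/8.
Tarun is living and takes 1/4.
Girish is living and takes 1/4.
Usha is living and takes 1/8.
Aarav predeceased; the 1/4 allotted to Aarav's branch passes to Aarav's issue by representation.
The 1/4 is divided into 2 equal shares of 1/8 among Lakshmi, Omkar.
Lakshmi is living and takes 1/8.
Omkar is living and takes 1/8.
Chetan predeceased; the 1/8 allotted to Chetan's branch passes to Chetan's issue by representation.
The 1/8 is divided into 3 equal shares of 1/24 among Hemant, Falguni, Rajiv.
Hemant predeceased; the 1/24 allotted to Hemant's branch passes to Hemant's issue by representation.
Manoj is the sole taker at this level and receives the full 1/24.
Falguni is living and takes 1/24.
Rajiv is living and takes 1/24.

Falguni 1/24; Girish 1/4; Lakshmi 1/8; Manoj 1/24; Omkar 1/8; Rajiv 1/24; Tarun 1/4; Usha 1/8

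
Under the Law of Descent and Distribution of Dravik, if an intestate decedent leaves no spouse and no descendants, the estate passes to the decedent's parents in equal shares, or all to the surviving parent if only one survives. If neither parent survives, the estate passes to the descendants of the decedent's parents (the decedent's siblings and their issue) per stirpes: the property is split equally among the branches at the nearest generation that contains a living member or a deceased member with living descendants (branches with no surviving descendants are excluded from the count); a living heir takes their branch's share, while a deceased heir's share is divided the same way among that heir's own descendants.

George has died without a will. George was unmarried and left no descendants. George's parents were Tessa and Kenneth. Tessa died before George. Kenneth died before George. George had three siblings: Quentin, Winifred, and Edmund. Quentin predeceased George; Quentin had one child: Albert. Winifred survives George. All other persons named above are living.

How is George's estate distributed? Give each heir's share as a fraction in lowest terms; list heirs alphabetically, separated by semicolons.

Neither parent survives and there are no descendants, so the estate passes to George's siblings and their issue per stirpes.
The estate is divided into 3 equal shares of 1/3 among Quentin, Winifred, Edmund.
Quentin predeceased; the 1/3 allotted to Quentin's branch passes to Quentin's issue by representation.
Albert is the sole taker at this level and receives the full 1/3.
Winifred is living and takes 1/3.
Edmund is living and takes 1/3.

Albert 1/3; Edmund 1/3; Winifred 1/3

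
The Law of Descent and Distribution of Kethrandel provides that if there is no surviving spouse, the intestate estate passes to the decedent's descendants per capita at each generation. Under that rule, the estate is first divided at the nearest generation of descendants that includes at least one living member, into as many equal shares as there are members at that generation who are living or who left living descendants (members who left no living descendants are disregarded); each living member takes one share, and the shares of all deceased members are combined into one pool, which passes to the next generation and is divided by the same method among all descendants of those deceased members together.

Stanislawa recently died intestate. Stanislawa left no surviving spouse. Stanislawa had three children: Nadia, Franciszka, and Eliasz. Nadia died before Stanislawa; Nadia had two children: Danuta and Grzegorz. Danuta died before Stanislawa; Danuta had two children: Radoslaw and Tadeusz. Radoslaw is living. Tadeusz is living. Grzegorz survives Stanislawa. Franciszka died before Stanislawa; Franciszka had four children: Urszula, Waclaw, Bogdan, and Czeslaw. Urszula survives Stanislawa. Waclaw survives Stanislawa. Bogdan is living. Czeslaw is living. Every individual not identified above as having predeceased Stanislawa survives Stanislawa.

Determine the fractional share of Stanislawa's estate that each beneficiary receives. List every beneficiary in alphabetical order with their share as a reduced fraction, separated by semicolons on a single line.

Bogdan 1/9; Czeslaw 1/9; Eliasz 1/3; Grzegorz 1/9; Radoslaw 1/18; Tadeusz 1/18; Urszula 1/9; Waclaw 1/9

There is no surviving spouse, so the entire estate passes to Stanislawa's descendants per capita at each generation.
At generation 1 (Nadia, Franciszka, Eliasz) there are 3 shares of (1)/3 = 1/3 each.
Living: Eliasz — each takes 1/3.
Deceased: Nadia and Franciszka. Their combined 2/3 is pooled and carried to generation 2.
At generation 2 (Danuta, Grzegorz, Urszula, Waclaw, Bogdan, Czeslaw) there are 6 shares of (2/3)/6 = 1/9 each.
Living: Grzegorz, Urszula, Waclaw, Bogdan, and Czeslaw — each takes 1/9.
Deceased: Danuta. That 1/9 share is carried to generation 3.
At generation 3 (Radoslaw, Tadeusz) there are 2 shares of (1/9)/2 = 1/18 each.
Living: Radoslaw and Tadeusz — each takes 1/18.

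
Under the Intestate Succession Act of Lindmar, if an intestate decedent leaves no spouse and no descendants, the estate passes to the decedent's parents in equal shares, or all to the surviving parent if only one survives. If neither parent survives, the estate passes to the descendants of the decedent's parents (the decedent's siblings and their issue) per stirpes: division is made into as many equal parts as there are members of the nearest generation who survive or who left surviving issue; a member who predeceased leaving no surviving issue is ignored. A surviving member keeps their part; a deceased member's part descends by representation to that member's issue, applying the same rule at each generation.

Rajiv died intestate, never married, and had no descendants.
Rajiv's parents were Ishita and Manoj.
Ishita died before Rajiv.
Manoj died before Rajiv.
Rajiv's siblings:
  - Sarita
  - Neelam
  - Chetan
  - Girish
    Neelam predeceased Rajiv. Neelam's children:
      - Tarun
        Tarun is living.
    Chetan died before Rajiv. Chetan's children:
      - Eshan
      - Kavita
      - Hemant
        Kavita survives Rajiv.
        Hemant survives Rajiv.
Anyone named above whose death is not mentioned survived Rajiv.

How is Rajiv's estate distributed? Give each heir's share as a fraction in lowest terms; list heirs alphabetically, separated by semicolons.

Neither parent survives and there are no descendants, so the estate passes to Rajiv's siblings and their issue per stirpes.
The estate is divided into 4 equal shares of 1/4 among Sarita, Neelam, Chetan, Girish.
Sarita is living and takes 1/4.
Neelam predeceased; the 1/4 allotted to Neelam's branch passes to Neelam's issue by representation.
Tarun is the sole taker at this level and receives the full 1/4.
Chetan predeceased; the 1/4 allotted to Chetan's branch passes to Chetan's issue by representation.
The 1/4 is divided into 3 equal shares of 1/12 among Eshan, Kavita, Hemant.
Eshan is living and takes 1/12.
Kavita is living and takes 1/12.
Hemant is living and takes 1/12.
Girish is living and takes 1/4.

Eshan 1/12; Girish 1/4; Hemant 1/12; Kavita 1/12; Sarita 1/4; Tarun 1/4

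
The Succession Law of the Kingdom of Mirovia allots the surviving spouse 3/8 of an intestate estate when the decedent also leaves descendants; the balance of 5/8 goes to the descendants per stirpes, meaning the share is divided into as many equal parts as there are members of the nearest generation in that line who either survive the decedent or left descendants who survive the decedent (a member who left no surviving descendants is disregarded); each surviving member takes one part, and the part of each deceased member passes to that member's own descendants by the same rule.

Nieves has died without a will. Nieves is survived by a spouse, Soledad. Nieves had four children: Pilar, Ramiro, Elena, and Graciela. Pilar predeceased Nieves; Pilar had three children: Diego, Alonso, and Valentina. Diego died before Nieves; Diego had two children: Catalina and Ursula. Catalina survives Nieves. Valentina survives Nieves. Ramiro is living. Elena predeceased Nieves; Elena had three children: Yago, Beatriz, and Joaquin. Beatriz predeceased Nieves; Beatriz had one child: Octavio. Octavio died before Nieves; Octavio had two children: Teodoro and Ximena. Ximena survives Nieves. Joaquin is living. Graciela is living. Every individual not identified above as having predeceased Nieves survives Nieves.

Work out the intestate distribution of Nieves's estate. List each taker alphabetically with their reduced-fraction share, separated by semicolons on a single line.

Alonso 5/96; Catalina 5/192; Graciela 5/32; Joaquin 5/96; Ramiro 5/32; Soledad 3/8; Teodoro 5/192; Ursula 5/192; Valentina 5/96; Ximena 5/192; Yago 5/96

Soledad, as surviving spouse, takes 3/8.
The remaining 5/8 passes to Nieves's descendants per stirpes.
The 5/8 is divided into 4 equal shares of 5/32 among Pilar, Ramiro, Elena, Graciela.
Pilar predeceased; the 5/32 allotted to Pilar's branch passes to Pilar's issue by representation.
The 5/32 is divided into 3 equal shares of 5/96 among Diego, Alonso, Valentina.
Diego predeceased; the 5/96 allotted to Diego's branch passes to Diego's issue by representation.
The 5/96 is divided into 2 equal shares of 5/192 among Catalina, Ursula.
Catalina is living and takes 5/192.
Ursula is living and takes 5/192.
Alonso is living and takes 5/96.
Valentina is living and takes 5/96.
Ramiro is living and takes 5/32.
Elena predeceased; the 5/32 allotted to Elena's branch passes to Elena's issue by representation.
The 5/32 is divided into 3 equal shares of 5/96 among Yago, Beatriz, Joaquin.
Yago is living and takes 5/96.
Beatriz predeceased; the 5/96 allotted to Beatriz's branch passes to Beatriz's issue by representation.
Octavio's line is the sole branch at this level, so the full 5/96 passes to Octavio's issue by representation.
The 5/96 is divided into 2 equal shares of 5/192 among Teodoro, Ximena.
Teodoro is living and takes 5/192.
Ximena is living and takes 5/192.
Joaquin is living and takes 5/96.
Graciela is living and takes 5/32.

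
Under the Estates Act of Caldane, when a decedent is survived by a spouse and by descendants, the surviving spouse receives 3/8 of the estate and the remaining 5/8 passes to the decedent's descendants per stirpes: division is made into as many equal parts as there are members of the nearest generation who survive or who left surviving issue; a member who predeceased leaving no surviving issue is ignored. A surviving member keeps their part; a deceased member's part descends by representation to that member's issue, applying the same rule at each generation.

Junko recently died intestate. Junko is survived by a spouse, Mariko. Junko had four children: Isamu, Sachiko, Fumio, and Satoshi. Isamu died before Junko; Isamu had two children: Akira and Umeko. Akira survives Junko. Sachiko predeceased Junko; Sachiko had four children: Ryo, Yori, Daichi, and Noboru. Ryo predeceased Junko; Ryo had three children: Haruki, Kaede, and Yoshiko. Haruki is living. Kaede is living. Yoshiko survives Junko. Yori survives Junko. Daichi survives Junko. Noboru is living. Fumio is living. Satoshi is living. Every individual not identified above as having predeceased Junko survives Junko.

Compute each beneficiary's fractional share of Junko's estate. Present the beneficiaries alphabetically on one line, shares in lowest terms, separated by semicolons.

Mariko, as surviving spouse, takes 3/8.
The remaining 5/8 passes to Junko's descendants per stirpes.
The 5/8 is divided into 4 equal shares of 5/32 among Isamu, Sachiko, Fumio, Satoshi.
Isamu predeceased; the 5/32 allotted to Isamu's branch passes to Isamu's issue by representation.
The 5/32 is divided into 2 equal shares of 5/64 among Akira, Umeko.
Akira is living and takes 5/64.
Umeko is living and takes 5/64.
Sachiko predeceased; the 5/32 allotted to Sachiko's branch passes to Sachiko's issue by representation.
The 5/32 is divided into 4 equal shares of 5/128 among Ryo, Yori, Daichi, Noboru.
Ryo predeceased; the 5/128 allotted to Ryo's branch passes to Ryo's issue by representation.
The 5/128 is divided into 3 equal shares of 5/384 among Haruki, Kaede, Yoshiko.
Haruki is living and takes 5/384.
Kaede is living and takes 5/384.
Yoshiko is living and takes 5/384.
Yori is living and takes 5/128.
Daichi is living and takes 5/128.
Noboru is living and takes 5/128.
Fumio is living and takes 5/32.
Satoshi is living and takes 5/32.

Akira 5/64; Daichi 5/128; Fumio 5/32; Haruki 5/384; Kaede 5/384; Mariko 3/8; Noboru 5/128; Satoshi 5/32; Umeko 5/64; Yori 5/128; Yoshiko 5/384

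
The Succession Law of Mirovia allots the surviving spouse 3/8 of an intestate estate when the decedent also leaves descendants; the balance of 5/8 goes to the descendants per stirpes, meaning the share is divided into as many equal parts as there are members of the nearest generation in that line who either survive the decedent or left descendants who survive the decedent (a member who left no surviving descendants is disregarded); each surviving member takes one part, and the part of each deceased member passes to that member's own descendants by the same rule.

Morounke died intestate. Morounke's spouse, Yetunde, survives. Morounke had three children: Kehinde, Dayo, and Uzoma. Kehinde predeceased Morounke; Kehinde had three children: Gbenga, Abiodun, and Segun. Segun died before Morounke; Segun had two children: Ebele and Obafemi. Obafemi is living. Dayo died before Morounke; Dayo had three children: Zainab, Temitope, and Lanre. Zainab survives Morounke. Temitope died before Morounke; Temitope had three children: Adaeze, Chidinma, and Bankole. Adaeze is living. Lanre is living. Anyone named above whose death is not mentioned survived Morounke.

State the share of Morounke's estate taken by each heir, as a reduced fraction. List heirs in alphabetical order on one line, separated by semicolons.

Yetunde, as surviving spouse, takes 3/8.
The remaining 5/8 passes to Morounke's descendants per stirpes.
The 5/8 is divided into 3 equal shares of 5/24 among Kehinde, Dayo, Uzoma.
Kehinde predeceased; the 5/24 allotted to Kehinde's branch passes to Kehinde's issue by representation.
The 5/24 is divided into 3 equal shares of 5/72 among Gbenga, Abiodun, Segun.
Gbenga is living and takes 5/72.
Abiodun is living and takes 5/72.
Segun predeceased; the 5/72 allotted to Segun's branch passes to Segun's issue by representation.
The 5/72 is divided into 2 equal shares of 5/144 among Ebele, Obafemi.
Ebele is living and takes 5/144.
Obafemi is living and takes 5/144.
Dayo predeceased; the 5/24 allotted to Dayo's branch passes to Dayo's issue by representation.
The 5/24 is divided into 3 equal shares of 5/72 among Zainab, Temitope, Lanre.
Zainab is living and takes 5/72.
Temitope predeceased; the 5/72 allotted to Temitope's branch passes to Temitope's issue by representation.
The 5/72 is divided into 3 equal shares of 5/216 among Adaeze, Chidinma, Bankole.
Adaeze is living and takes 5/216.
Chidinma is living and takes 5/216.
Bankole is living and takes 5/216.
Lanre is living and takes 5/72.
Uzoma is living and takes 5/24.

Abiodun 5/72; Adaeze 5/216; Bankole 5/216; Chidinma 5/216; Ebele 5/144; Gbenga 5/72; Lanre 5/72; Obafemi 5/144; Uzoma 5/24; Yetunde 3/8; Zainab 5/72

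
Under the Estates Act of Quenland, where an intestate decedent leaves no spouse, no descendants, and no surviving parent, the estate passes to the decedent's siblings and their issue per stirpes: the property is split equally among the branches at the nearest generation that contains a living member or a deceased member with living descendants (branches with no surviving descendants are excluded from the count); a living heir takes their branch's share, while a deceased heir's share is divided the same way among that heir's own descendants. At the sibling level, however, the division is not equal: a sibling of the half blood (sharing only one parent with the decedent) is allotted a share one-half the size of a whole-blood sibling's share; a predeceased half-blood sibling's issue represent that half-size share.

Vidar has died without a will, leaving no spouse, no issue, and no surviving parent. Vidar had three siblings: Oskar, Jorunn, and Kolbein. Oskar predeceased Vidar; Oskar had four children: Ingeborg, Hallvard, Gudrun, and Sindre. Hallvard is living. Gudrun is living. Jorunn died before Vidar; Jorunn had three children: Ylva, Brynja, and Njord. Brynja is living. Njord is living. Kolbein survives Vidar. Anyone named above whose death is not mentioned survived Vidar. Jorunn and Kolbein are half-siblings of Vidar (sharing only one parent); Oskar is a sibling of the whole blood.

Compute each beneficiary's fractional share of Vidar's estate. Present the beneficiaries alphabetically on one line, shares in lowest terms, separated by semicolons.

Brynja 1/12; Gudrun 1/8; Hallvard 1/8; Ingeborg 1/8; Kolbein 1/4; Njord 1/12; Sindre 1/8; Ylva 1/12

No spouse, descendants, or parent survives, so the estate passes to Vidar's siblings per stirpes.
Half-blood siblings count for one-half the weight of whole-blood siblings at the initial division.
Dividing 1 in proportion to weights (total weight 2): Oskar (weight 1) → 1/2; Jorunn (weight 1/2) → 1/4; Kolbein (weight 1/2) → 1/4.
Oskar predeceased; the 1/2 allotted to Oskar's branch passes to Oskar's issue by representation.
The 1/2 is divided into 4 equal shares of 1/8 among Ingeborg, Hallvard, Gudrun, Sindre.
Ingeborg is living and takes 1/8.
Hallvard is living and takes 1/8.
Gudrun is living and takes 1/8.
Sindre is living and takes 1/8.
Jorunn predeceased; the 1/4 allotted to Jorunn's branch passes to Jorunn's issue by representation.
The 1/4 is divided into 3 equal shares of 1/12 among Ylva, Brynja, Njord.
Ylva is living and takes 1/12.
Brynja is living and takes 1/12.
Njord is living and takes 1/12.
Kolbein is living and takes 1/4.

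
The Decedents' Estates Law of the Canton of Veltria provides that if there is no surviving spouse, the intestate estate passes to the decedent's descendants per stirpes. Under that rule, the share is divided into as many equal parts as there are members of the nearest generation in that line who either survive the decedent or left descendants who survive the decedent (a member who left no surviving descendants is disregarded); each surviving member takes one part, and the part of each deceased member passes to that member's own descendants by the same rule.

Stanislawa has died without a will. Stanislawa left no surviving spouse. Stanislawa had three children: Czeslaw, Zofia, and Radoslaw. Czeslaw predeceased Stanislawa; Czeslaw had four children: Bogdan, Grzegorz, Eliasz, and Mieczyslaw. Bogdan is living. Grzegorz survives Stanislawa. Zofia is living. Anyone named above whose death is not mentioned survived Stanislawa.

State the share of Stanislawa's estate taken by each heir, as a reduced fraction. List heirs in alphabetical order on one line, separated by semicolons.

There is no surviving spouse, so the entire estate passes to Stanislawa's descendants per stirpes.
The estate is divided into 3 equal shares of 1/3 among Czeslaw, Zofia, Radoslaw.
Czeslaw predeceased; the 1/3 allotted to Czeslaw's branch passes to Czeslaw's issue by representation.
The 1/3 is divided into 4 equal shares of 1/12 among Bogdan, Grzegorz, Eliasz, Mieczyslaw.
Bogdan is living and takes 1/12.
Grzegorz is living and takes 1/12.
Eliasz is living and takes 1/12.
Mieczyslaw is living and takes 1/12.
Zofia is living and takes 1/3.
Radoslaw is living and takes 1/3.

Bogdan 1/12; Eliasz 1/12; Grzegorz 1/12; Mieczyslaw 1/12; Radoslaw 1/3; Zofia 1/3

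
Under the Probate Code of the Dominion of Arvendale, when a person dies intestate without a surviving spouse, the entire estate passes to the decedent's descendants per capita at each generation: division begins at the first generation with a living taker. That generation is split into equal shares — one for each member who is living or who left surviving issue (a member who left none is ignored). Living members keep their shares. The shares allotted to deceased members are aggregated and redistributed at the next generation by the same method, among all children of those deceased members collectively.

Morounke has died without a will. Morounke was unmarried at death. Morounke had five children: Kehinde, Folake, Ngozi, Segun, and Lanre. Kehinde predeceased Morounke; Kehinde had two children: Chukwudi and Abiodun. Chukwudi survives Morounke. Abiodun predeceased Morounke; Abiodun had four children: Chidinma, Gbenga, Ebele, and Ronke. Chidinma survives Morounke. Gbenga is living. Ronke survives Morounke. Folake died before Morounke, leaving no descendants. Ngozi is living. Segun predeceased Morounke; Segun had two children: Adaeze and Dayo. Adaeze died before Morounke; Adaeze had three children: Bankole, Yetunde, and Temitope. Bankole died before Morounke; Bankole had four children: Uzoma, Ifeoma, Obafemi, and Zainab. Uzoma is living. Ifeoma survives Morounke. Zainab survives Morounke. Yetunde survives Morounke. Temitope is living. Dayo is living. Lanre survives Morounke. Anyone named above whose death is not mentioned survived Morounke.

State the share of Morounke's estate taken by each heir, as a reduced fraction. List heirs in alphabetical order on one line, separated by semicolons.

There is no surviving spouse, so the entire estate passes to Morounke's descendants per capita at each generation.
At generation 1 (Kehinde, Ngozi, Segun, Lanre) there are 4 shares of (1)/4 = 1/4 each.
Living: Ngozi and Lanre — each takes 1/4.
Deceased: Kehinde and Segun. Their combined 1/2 is pooled and carried to generation 2.
At generation 2 (Chukwudi, Abiodun, Adaeze, Dayo) there are 4 shares of (1/2)/4 = 1/8 each.
Living: Chukwudi and Dayo — each takes 1/8.
Deceased: Abiodun and Adaeze. Their combined 1/4 is pooled and carried to generation 3.
At generation 3 (Chidinma, Gbenga, Ebele, Ronke, Bankole, Yetunde, Temitope) there are 7 shares of (1/4)/7 = 1/28 each.
Living: Chidinma, Gbenga, Ebele, Ronke, Yetunde, and Temitope — each takes 1/28.
Deceased: Bankole. That 1/28 share is carried to generation 4.
At generation 4 (Uzoma, Ifeoma, Obafemi, Zainab) there are 4 shares of (1/28)/4 = 1/112 each.
Living: Uzoma, Ifeoma, Obafemi, and Zainab — each takes 1/112.

Chidinma 1/28; Chukwudi 1/8; Dayo 1/8; Ebele 1/28; Gbenga 1/28; Ifeoma 1/112; Lanre 1/4; Ngozi 1/4; Obafemi 1/112; Ronke 1/28; Temitope 1/28; Uzoma 1/112; Yetunde 1/28; Zainab 1/112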